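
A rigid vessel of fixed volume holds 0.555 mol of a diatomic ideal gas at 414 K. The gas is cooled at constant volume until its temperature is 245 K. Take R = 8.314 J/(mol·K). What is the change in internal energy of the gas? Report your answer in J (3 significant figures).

Constant volume ⇒ W = 0, so Q = ΔU = nCᵥΔT with Cᵥ = 5R/2 = 20.79 J/(mol·K).
ΔU = (0.555)(20.79)(245 − 414) = -1950 J.

ΔU ≈ -1950 J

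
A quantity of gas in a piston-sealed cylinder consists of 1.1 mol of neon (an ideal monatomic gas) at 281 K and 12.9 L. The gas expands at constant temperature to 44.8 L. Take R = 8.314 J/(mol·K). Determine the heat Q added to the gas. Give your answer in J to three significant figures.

Isothermal ⇒ ΔU = 0, so Q = W = nRT ln(V₂/V₁).
Q = (1.1)(8.314)(281) ln(44.8/12.9) = 2570 × 1.245 = 3199 J.

Q ≈ 3200 J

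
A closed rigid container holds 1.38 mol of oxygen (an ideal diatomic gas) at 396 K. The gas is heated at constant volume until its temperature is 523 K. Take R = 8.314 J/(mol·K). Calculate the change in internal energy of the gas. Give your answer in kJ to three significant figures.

Constant volume ⇒ W = 0, so Q = ΔU = nCᵥΔT with Cᵥ = 5R/2 = 20.79 J/(mol·K).
ΔU = (1.38)(20.79)(523 − 396) = 3643 J.

ΔU ≈ 3.64 kJ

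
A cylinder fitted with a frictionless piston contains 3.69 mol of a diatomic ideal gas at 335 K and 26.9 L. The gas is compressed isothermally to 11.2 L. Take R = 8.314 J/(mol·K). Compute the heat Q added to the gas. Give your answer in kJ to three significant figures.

Q ≈ -9.01 kJ

Isothermal ⇒ ΔU = 0, so Q = W = nRT ln(V₂/V₁).
Q = (3.69)(8.314)(335) ln(11.2/26.9) = 10277 × -0.8762 = -9005 J.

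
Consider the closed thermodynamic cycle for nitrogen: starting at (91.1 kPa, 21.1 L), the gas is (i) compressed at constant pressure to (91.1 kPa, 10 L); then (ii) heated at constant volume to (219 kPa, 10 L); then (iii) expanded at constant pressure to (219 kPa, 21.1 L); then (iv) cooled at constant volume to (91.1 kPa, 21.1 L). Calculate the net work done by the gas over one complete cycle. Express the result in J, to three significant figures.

Constant-volume legs do no work.
W(i) = (91.1)(10 − 21.1) = -1011 J; W(iii) = (219)(21.1 − 10) = 2431 J.
W_net = -1011 + 2431 = 1420 J (the clockwise enclosed area).

W_net ≈ 1420 J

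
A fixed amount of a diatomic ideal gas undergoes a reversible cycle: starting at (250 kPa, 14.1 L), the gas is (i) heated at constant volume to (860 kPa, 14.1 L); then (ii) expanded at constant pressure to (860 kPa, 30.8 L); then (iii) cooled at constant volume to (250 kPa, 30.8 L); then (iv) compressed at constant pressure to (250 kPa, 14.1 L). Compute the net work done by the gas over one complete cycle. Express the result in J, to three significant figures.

W_net ≈ 10200 J

Constant-volume legs do no work.
W(ii) = (860)(30.8 − 14.1) = 14362 J; W(iv) = (250)(14.1 − 30.8) = -4175 J.
W_net = 14362 − 4175 = 10187 J (the clockwise enclosed area).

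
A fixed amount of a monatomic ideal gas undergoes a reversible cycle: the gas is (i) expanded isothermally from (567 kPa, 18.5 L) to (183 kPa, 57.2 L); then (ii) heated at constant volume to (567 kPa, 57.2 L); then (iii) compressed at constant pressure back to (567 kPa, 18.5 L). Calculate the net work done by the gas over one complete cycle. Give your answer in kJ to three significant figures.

W_net ≈ -10.1 kJ

Leg (i): W = PᵢVᵢ ln(V_f/Vᵢ) = (10490) ln(57.2/18.5) = 11840 J.
Leg (ii): W = 0.
Leg (iii): W = PΔV = (567)(18.5 − 57.2) = -21943 J.
W_net = 11840 − 21943 = -10103 J.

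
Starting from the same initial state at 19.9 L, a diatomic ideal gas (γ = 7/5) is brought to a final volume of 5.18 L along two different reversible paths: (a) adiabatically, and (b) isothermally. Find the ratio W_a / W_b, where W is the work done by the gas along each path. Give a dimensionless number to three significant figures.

W_a / W_b ≈ 1.32

Path (a) adiabatic: W = P₁V₁(1 − (V₁/V₂)^(γ−1))/(γ−1) → W_a/(P₁V₁) = -1.783.
Path (b) isothermal: W = P₁V₁ ln(V₂/V₁) → W_b/(P₁V₁) = -1.346.
W_a / W_b = -1.783 / -1.346 = 1.325.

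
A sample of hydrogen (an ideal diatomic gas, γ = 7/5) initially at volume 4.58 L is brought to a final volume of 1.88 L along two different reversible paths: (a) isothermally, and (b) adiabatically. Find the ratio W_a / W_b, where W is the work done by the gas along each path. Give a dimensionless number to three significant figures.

Path (a) isothermal: W = P₁V₁ ln(V₂/V₁) → W_a/(P₁V₁) = -0.8904.
Path (b) adiabatic: W = P₁V₁(1 − (V₁/V₂)^(γ−1))/(γ−1) → W_b/(P₁V₁) = -1.07.
W_a / W_b = -0.8904 / -1.07 = 0.8325.

W_a / W_b ≈ 0.832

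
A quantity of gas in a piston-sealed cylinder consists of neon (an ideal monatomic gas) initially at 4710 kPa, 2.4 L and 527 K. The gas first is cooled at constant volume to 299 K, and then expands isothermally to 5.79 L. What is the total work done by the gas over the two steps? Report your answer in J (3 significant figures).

W_total ≈ 5650 J

Step 1 (isochoric): W = 0 (constant volume).
After step 1: P = 2672 kPa (V unchanged).
Step 2 (isothermal): W = P₁V₁ ln(V₂/V₁) = (6413) ln(5.79/2.4) = 5648 J.
W_total = 0 + 5648 = 5648 J.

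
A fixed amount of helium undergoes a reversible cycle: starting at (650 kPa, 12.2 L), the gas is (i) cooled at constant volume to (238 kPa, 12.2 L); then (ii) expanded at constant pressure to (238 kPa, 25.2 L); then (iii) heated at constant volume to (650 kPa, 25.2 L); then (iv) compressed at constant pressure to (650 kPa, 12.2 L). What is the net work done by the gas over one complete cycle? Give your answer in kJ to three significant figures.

W_net ≈ -5.36 kJ

Constant-volume legs do no work.
W(ii) = (238)(25.2 − 12.2) = 3094 J; W(iv) = (650)(12.2 − 25.2) = -8450 J.
W_net = 3094 − 8450 = -5356 J (the counter-clockwise enclosed area).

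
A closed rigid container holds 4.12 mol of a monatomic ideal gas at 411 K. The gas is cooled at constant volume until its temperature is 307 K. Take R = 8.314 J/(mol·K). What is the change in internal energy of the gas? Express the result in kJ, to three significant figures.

ΔU ≈ -5.34 kJ

Constant volume ⇒ W = 0, so Q = ΔU = nCᵥΔT with Cᵥ = 3R/2 = 12.47 J/(mol·K).
ΔU = (4.12)(12.47)(307 − 411) = -5344 J.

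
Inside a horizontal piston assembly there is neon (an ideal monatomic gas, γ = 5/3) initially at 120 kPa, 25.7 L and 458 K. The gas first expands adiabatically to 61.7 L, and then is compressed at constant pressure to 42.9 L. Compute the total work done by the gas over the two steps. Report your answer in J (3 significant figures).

W_total ≈ 1520 J

Step 1 (adiabatic): W = (P₁V₁ − P₂V₂)/(γ−1) = (3084 − 1720)/0.667 = 2046 J.
After step 1: P = 27.88 kPa, V = 61.7 L, T = 255.4 K.
Step 2 (isobaric): W = PΔV = (27.88 kPa)(42.9 − 61.7 L) = -524.1 J.
W_total = 2046 − 524.1 = 1522 J.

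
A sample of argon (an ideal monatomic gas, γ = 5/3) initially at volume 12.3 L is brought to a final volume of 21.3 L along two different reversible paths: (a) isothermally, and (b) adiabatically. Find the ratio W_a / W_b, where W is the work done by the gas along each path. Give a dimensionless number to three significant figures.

W_a / W_b ≈ 1.19

Path (a) isothermal: W = P₁V₁ ln(V₂/V₁) → W_a/(P₁V₁) = 0.5491.
Path (b) adiabatic: W = P₁V₁(1 − (V₁/V₂)^(γ−1))/(γ−1) → W_b/(P₁V₁) = 0.4598.
W_a / W_b = 0.5491 / 0.4598 = 1.194.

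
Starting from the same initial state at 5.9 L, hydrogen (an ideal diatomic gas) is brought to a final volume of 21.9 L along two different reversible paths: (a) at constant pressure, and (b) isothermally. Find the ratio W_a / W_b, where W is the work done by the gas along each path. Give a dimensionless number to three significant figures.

Path (a) isobaric: W = P₁(V₂ − V₁) → W_a/(P₁V₁) = 2.712.
Path (b) isothermal: W = P₁V₁ ln(V₂/V₁) → W_b/(P₁V₁) = 1.312.
W_a / W_b = 2.712 / 1.312 = 2.068.

W_a / W_b ≈ 2.07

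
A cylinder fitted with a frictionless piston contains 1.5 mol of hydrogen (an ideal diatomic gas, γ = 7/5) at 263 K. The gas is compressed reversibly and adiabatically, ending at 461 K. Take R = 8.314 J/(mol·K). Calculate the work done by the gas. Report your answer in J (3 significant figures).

Adiabatic ⇒ Q = 0, so W_by = −ΔU = nCᵥ(T₁ − T₂).
Cᵥ = 5R/2 = 20.79 J/(mol·K).
W = (1.5)(20.79)(263 − 461) = -6173 J.

W ≈ -6170 J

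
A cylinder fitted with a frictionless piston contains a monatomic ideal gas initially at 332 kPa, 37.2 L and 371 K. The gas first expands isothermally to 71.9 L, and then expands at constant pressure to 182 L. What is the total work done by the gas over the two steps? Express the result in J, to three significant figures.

W_total ≈ 27100 J

Step 1 (isothermal): W = P₁V₁ ln(V₂/V₁) = (12350) ln(71.9/37.2) = 8139 J.
After step 1: P = 171.8 kPa, V = 71.9 L, T = 371 K.
Step 2 (isobaric): W = PΔV = (171.8 kPa)(182 − 71.9 L) = 18912 J.
W_total = 8139 + 18912 = 27051 J.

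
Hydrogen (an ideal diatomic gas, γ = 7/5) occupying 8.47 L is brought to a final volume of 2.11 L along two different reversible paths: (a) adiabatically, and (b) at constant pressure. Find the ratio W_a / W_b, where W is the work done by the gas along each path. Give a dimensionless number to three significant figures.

Path (a) adiabatic: W = P₁V₁(1 − (V₁/V₂)^(γ−1))/(γ−1) → W_a/(P₁V₁) = -1.859.
Path (b) isobaric: W = P₁(V₂ − V₁) → W_b/(P₁V₁) = -0.7509.
W_a / W_b = -1.859 / -0.7509 = 2.476.

W_a / W_b ≈ 2.48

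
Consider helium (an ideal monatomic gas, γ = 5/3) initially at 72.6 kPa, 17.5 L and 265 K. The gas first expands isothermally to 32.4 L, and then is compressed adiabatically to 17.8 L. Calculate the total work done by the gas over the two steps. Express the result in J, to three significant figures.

Step 1 (isothermal): W = P₁V₁ ln(V₂/V₁) = (1270) ln(32.4/17.5) = 782.6 J.
After step 1: P = 39.21 kPa, V = 32.4 L, T = 265 K.
Step 2 (adiabatic): W = (P₁V₁ − P₂V₂)/(γ−1) = (1270 − 1894)/0.667 = -935.3 J.
W_total = 782.6 − 935.3 = -152.8 J.

W_total ≈ -153 J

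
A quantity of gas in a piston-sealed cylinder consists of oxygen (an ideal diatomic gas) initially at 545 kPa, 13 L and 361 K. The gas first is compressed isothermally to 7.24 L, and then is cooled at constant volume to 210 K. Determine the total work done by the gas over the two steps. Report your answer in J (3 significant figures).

W_total ≈ -4150 J

Step 1 (isothermal): W = P₁V₁ ln(V₂/V₁) = (7085) ln(7.24/13) = -4147 J.
Step 2 (isochoric): W = 0 (constant volume).
W_total = -4147 + 0 = -4147 J.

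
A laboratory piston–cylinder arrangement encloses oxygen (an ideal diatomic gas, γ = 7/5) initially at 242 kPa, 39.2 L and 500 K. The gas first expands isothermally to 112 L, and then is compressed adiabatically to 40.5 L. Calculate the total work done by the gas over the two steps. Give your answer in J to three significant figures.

W_total ≈ -1950 J

Step 1 (isothermal): W = P₁V₁ ln(V₂/V₁) = (9486) ln(112/39.2) = 9959 J.
After step 1: P = 84.7 kPa, V = 112 L, T = 500 K.
Step 2 (adiabatic): W = (P₁V₁ − P₂V₂)/(γ−1) = (9486 − 14250)/0.4 = -11908 J.
W_total = 9959 − 11908 = -1949 J.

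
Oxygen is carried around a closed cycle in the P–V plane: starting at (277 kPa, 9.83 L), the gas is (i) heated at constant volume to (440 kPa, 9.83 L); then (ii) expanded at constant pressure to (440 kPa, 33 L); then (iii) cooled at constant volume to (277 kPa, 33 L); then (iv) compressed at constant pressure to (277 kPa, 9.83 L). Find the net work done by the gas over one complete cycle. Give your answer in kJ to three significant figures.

W_net ≈ 3.78 kJ

Constant-volume legs do no work.
W(ii) = (440)(33 − 9.83) = 10195 J; W(iv) = (277)(9.83 − 33) = -6418 J.
W_net = 10195 − 6418 = 3777 J (the clockwise enclosed area).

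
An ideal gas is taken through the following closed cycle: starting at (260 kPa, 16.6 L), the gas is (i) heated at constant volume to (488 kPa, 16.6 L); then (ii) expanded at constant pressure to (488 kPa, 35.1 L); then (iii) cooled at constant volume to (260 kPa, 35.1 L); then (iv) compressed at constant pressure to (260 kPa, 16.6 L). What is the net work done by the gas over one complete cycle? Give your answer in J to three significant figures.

W_net ≈ 4220 J

Constant-volume legs do no work.
W(ii) = (488)(35.1 − 16.6) = 9028 J; W(iv) = (260)(16.6 − 35.1) = -4810 J.
W_net = 9028 − 4810 = 4218 J (the clockwise enclosed area).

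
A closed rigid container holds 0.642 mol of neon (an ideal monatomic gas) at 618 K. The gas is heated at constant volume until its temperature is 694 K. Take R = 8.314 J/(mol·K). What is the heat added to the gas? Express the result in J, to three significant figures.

Q ≈ 608 J

Constant volume ⇒ W = 0, so Q = ΔU = nCᵥΔT with Cᵥ = 3R/2 = 12.47 J/(mol·K).
ΔU = (0.642)(12.47)(694 − 618) = 608.5 J.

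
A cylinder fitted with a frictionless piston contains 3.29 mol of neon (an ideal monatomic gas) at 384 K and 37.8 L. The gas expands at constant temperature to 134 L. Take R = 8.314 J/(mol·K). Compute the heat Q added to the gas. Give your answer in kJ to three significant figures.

Q ≈ 13.3 kJ

Isothermal ⇒ ΔU = 0, so Q = W = nRT ln(V₂/V₁).
Q = (3.29)(8.314)(384) ln(134/37.8) = 10504 × 1.266 = 13293 J.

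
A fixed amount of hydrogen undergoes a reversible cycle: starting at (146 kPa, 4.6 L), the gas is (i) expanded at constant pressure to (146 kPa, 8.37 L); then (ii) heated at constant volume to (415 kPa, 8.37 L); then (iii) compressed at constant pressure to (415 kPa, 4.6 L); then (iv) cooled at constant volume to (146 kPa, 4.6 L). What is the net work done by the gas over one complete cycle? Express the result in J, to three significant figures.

W_net ≈ -1010 J

Constant-volume legs do no work.
W(i) = (146)(8.37 − 4.6) = 550.4 J; W(iii) = (415)(4.6 − 8.37) = -1565 J.
W_net = 550.4 − 1565 = -1014 J (the counter-clockwise enclosed area).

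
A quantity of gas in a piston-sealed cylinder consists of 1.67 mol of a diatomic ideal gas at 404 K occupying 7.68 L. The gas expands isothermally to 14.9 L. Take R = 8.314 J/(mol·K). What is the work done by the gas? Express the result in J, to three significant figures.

W ≈ 3720 J

Isothermal: W = nRT ln(V₂/V₁).
W = (1.67)(8.314)(404) × ln(14.9/7.68)
  = 5609 × 0.6627
W_by_gas = 3718 J.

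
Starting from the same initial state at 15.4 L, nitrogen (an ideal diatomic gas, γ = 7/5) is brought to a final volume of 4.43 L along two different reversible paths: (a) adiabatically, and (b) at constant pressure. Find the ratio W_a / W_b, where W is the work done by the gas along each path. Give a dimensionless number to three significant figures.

Path (a) adiabatic: W = P₁V₁(1 − (V₁/V₂)^(γ−1))/(γ−1) → W_a/(P₁V₁) = -1.615.
Path (b) isobaric: W = P₁(V₂ − V₁) → W_b/(P₁V₁) = -0.7123.
W_a / W_b = -1.615 / -0.7123 = 2.267.

W_a / W_b ≈ 2.27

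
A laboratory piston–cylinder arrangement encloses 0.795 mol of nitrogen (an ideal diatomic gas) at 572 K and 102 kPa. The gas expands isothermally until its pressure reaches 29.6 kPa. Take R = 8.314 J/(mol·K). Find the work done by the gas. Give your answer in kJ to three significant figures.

W ≈ 4.68 kJ

Isothermal process: W = nRT ln(V₂/V₁) = nRT ln(P₁/P₂).
W = (0.795)(8.314)(572) × ln(102/29.6)
  = 3781 × ln(3.446) = 3781 × 1.237
W_by_gas = 4677 J.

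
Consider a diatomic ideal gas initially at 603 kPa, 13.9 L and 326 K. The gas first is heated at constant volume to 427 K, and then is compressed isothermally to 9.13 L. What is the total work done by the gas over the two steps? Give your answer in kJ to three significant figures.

Step 1 (isochoric): W = 0 (constant volume).
After step 1: P = 789.8 kPa (V unchanged).
Step 2 (isothermal): W = P₁V₁ ln(V₂/V₁) = (10978) ln(9.13/13.9) = -4615 J.
W_total = 0 − 4615 = -4615 J.

W_total ≈ -4.61 kJ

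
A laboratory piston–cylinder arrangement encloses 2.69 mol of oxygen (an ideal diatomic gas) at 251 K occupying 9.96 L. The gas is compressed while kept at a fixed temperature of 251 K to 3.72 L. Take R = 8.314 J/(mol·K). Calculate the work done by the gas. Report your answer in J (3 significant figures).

W ≈ -5530 J

Isothermal: W = nRT ln(V₂/V₁).
W = (2.69)(8.314)(251) × ln(3.72/9.96)
  = 5614 × -0.9849
W_by_gas = -5529 J.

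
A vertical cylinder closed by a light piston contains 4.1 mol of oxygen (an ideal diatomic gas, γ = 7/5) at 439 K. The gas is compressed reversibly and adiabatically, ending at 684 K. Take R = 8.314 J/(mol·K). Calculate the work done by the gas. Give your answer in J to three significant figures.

W ≈ -20900 J

Adiabatic ⇒ Q = 0, so W_by = −ΔU = nCᵥ(T₁ − T₂).
Cᵥ = 5R/2 = 20.79 J/(mol·K).
W = (4.1)(20.79)(439 − 684) = -20879 J.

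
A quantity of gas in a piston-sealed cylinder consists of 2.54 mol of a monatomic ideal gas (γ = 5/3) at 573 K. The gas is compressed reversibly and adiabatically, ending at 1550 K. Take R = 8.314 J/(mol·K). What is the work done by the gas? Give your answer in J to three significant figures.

W ≈ -30900 J

Adiabatic ⇒ Q = 0, so W_by = −ΔU = nCᵥ(T₁ − T₂).
Cᵥ = 3R/2 = 12.47 J/(mol·K).
W = (2.54)(12.47)(573 − 1550) = -30948 J.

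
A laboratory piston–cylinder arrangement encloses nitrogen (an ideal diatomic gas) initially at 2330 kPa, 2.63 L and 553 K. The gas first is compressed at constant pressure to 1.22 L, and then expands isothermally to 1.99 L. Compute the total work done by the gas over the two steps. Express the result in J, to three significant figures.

W_total ≈ -1890 J

Step 1 (isobaric): W = PΔV = (2330 kPa)(1.22 − 2.63 L) = -3285 J.
After step 1: P = 2330 kPa, V = 1.22 L, T = 256.5 K.
Step 2 (isothermal): W = P₁V₁ ln(V₂/V₁) = (2843) ln(1.99/1.22) = 1391 J.
W_total = -3285 + 1391 = -1894 J.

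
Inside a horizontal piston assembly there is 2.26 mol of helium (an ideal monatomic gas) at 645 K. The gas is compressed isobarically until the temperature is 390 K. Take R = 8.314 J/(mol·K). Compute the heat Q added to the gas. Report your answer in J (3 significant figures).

Q ≈ -12000 J

Isobaric: W = nRΔT = (2.26)(8.314)(-255) = -4791 J.
ΔU = nCᵥΔT with Cᵥ = 3R/2: ΔU = (2.26)(12.47)(-255) = -7187 J.
Q = ΔU + W = -7187 − 4791 = -11978 J.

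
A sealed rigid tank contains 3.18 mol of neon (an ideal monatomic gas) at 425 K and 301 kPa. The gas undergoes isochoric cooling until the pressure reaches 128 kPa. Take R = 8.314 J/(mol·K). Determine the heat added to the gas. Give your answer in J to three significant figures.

Constant volume ⇒ W = 0, so Q = ΔU = nCᵥΔT with Cᵥ = 3R/2 = 12.47 J/(mol·K).
At constant V, T₂/T₁ = P₂/P₁ ⇒ ΔT = T₁(P₂/P₁ − 1) = 425·(128/301 − 1) = -244.3 K.
ΔU = (3.18)(12.47)(-244.3) = -9687 J.

Q ≈ -9690 J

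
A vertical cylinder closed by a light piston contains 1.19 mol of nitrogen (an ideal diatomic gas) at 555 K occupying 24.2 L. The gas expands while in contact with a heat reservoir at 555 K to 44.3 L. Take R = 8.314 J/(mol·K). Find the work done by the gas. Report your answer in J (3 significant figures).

W ≈ 3320 J

Isothermal: W = nRT ln(V₂/V₁).
W = (1.19)(8.314)(555) × ln(44.3/24.2)
  = 5491 × 0.6046
W_by_gas = 3320 J.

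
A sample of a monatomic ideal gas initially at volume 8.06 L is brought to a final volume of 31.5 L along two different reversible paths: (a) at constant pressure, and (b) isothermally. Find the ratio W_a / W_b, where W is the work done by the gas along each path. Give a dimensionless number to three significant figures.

W_a / W_b ≈ 2.13

Path (a) isobaric: W = P₁(V₂ − V₁) → W_a/(P₁V₁) = 2.908.
Path (b) isothermal: W = P₁V₁ ln(V₂/V₁) → W_b/(P₁V₁) = 1.363.
W_a / W_b = 2.908 / 1.363 = 2.134.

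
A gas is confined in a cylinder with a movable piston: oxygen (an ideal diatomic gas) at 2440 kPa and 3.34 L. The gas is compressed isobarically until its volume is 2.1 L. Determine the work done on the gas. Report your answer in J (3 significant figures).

W ≈ 3030 J

Isobaric: W = P ΔV.
W = (2440 kPa)(2.1 − 3.34 L) = (2440)(-1.24) = -3026 J.
Work on gas = −W_by = 3026 J.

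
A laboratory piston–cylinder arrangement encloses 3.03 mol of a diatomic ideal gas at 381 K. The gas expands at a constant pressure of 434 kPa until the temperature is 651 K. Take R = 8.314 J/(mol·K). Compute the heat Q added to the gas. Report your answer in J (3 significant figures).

Isobaric: W = nRΔT = (3.03)(8.314)(270) = 6802 J.
ΔU = nCᵥΔT with Cᵥ = 5R/2: ΔU = (3.03)(20.79)(270) = 17004 J.
Q = ΔU + W = 17004 + 6802 = 23806 J.

Q ≈ 23800 J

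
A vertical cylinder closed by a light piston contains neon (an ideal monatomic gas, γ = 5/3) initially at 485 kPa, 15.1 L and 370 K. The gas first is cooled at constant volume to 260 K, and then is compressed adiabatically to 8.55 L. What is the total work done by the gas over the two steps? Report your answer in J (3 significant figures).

Step 1 (isochoric): W = 0 (constant volume).
After step 1: P = 340.8 kPa (V unchanged).
Step 2 (adiabatic): W = (P₁V₁ − P₂V₂)/(γ−1) = (5146 − 7519)/0.667 = -3559 J.
W_total = 0 − 3559 = -3559 J.

W_total ≈ -3560 J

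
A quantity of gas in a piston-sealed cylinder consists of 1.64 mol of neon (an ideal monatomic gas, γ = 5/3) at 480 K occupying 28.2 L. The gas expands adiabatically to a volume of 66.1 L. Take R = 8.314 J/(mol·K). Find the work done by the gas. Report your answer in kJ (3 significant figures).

W ≈ 4.25 kJ

Adiabatic: TV^(γ−1) = const with γ = 5/3.
T₂ = T₁ (V₁/V₂)^(γ−1) = 480 × (28.2/66.1)^0.667 = 480 × 0.5667 = 272 K.
W_by = nCᵥ(T₁ − T₂) = (1.64)(12.47)(480 − 272) = 4254 J.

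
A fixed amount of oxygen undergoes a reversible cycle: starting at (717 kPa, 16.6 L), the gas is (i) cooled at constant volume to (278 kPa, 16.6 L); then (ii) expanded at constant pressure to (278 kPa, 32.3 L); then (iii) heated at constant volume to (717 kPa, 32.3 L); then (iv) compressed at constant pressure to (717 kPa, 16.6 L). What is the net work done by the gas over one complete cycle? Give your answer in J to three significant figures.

W_net ≈ -6890 J

Constant-volume legs do no work.
W(ii) = (278)(32.3 − 16.6) = 4365 J; W(iv) = (717)(16.6 − 32.3) = -11257 J.
W_net = 4365 − 11257 = -6892 J (the counter-clockwise enclosed area).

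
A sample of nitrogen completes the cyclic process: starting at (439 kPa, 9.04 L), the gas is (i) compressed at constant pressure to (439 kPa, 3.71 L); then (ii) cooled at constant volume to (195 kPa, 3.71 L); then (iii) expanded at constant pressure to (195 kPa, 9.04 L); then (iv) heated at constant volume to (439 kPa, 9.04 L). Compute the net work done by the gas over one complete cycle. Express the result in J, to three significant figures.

W_net ≈ -1300 J

Constant-volume legs do no work.
W(i) = (439)(3.71 − 9.04) = -2340 J; W(iii) = (195)(9.04 − 3.71) = 1039 J.
W_net = -2340 + 1039 = -1301 J (the counter-clockwise enclosed area).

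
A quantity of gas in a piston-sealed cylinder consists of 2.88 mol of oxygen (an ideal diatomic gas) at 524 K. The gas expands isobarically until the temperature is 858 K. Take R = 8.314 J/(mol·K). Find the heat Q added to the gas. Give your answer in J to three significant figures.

Isobaric: W = nRΔT = (2.88)(8.314)(334) = 7997 J.
ΔU = nCᵥΔT with Cᵥ = 5R/2: ΔU = (2.88)(20.79)(334) = 19994 J.
Q = ΔU + W = 19994 + 7997 = 27991 J.

Q ≈ 28000 J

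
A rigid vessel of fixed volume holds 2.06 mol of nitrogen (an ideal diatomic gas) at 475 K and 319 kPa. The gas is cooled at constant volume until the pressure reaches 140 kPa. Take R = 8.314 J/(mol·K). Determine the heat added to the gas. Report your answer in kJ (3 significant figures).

Q ≈ -11.4 kJ

Constant volume ⇒ W = 0, so Q = ΔU = nCᵥΔT with Cᵥ = 5R/2 = 20.79 J/(mol·K).
At constant V, T₂/T₁ = P₂/P₁ ⇒ ΔT = T₁(P₂/P₁ − 1) = 475·(140/319 − 1) = -266.5 K.
ΔU = (2.06)(20.79)(-266.5) = -11412 J.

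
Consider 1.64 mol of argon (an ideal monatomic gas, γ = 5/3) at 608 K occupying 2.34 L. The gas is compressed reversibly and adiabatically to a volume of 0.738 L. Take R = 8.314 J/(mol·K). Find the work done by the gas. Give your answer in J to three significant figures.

W ≈ -14400 J

Adiabatic: TV^(γ−1) = const with γ = 5/3.
T₂ = T₁ (V₁/V₂)^(γ−1) = 608 × (2.34/0.738)^0.667 = 608 × 2.158 = 1312 K.
W_by = nCᵥ(T₁ − T₂) = (1.64)(12.47)(608 − 1312) = -14403 J.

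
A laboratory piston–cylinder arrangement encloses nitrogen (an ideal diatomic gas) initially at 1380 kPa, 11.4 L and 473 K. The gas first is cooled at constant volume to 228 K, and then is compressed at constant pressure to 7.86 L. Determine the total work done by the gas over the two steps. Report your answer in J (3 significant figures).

W_total ≈ -2350 J

Step 1 (isochoric): W = 0 (constant volume).
After step 1: P = 665.2 kPa (V unchanged).
Step 2 (isobaric): W = PΔV = (665.2 kPa)(7.86 − 11.4 L) = -2355 J.
W_total = 0 − 2355 = -2355 J.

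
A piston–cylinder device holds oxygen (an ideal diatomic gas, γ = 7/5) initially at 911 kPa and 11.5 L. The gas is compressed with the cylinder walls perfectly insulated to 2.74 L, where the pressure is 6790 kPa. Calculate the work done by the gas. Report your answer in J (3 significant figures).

Adiabatic: W = (P₁V₁ − P₂V₂)/(γ − 1) with γ = 7/5.
P₁V₁ = 10476 J, P₂V₂ = 18605 J.
W = (10476 − 18605) / 0.4 = -20320 J.

W ≈ -20300 J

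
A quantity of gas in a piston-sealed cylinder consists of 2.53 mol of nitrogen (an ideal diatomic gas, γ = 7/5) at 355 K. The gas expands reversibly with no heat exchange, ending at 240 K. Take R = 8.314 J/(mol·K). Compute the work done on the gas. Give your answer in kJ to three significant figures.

W ≈ -6.05 kJ

Adiabatic ⇒ Q = 0, so W_by = −ΔU = nCᵥ(T₁ − T₂).
Cᵥ = 5R/2 = 20.79 J/(mol·K).
W = (2.53)(20.79)(355 − 240) = 6047 J.
Work on gas = −W_by = -6047 J.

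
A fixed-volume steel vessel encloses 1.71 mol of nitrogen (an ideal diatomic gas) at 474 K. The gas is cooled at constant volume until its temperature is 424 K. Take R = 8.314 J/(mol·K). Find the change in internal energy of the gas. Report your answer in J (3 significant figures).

ΔU ≈ -1780 J

Constant volume ⇒ W = 0, so Q = ΔU = nCᵥΔT with Cᵥ = 5R/2 = 20.79 J/(mol·K).
ΔU = (1.71)(20.79)(424 − 474) = -1777 J.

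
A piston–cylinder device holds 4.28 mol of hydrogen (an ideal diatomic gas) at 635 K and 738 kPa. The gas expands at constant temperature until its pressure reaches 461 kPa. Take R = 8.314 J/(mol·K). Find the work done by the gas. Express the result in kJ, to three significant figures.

Isothermal process: W = nRT ln(V₂/V₁) = nRT ln(P₁/P₂).
W = (4.28)(8.314)(635) × ln(738/461)
  = 22596 × ln(1.601) = 22596 × 0.4705
W_by_gas = 10632 J.

W ≈ 10.6 kJ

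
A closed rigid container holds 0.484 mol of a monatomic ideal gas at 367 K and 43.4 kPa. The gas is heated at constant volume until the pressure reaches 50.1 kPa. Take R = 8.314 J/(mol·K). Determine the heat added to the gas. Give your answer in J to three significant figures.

Q ≈ 342 J

Constant volume ⇒ W = 0, so Q = ΔU = nCᵥΔT with Cᵥ = 3R/2 = 12.47 J/(mol·K).
At constant V, T₂/T₁ = P₂/P₁ ⇒ ΔT = T₁(P₂/P₁ − 1) = 367·(50.1/43.4 − 1) = 56.66 K.
ΔU = (0.484)(12.47)(56.66) = 342 J.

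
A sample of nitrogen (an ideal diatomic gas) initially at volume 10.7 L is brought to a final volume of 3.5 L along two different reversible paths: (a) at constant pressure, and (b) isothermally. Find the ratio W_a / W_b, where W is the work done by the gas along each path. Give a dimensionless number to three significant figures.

Path (a) isobaric: W = P₁(V₂ − V₁) → W_a/(P₁V₁) = -0.6729.
Path (b) isothermal: W = P₁V₁ ln(V₂/V₁) → W_b/(P₁V₁) = -1.117.
W_a / W_b = -0.6729 / -1.117 = 0.6022.

W_a / W_b ≈ 0.602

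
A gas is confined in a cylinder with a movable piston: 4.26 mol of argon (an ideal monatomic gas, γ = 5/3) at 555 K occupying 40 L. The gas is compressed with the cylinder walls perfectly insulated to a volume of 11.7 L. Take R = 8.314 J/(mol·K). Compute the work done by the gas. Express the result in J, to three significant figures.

W ≈ -37400 J

Adiabatic: TV^(γ−1) = const with γ = 5/3.
T₂ = T₁ (V₁/V₂)^(γ−1) = 555 × (40/11.7)^0.667 = 555 × 2.269 = 1260 K.
W_by = nCᵥ(T₁ − T₂) = (4.26)(12.47)(555 − 1260) = -37429 J.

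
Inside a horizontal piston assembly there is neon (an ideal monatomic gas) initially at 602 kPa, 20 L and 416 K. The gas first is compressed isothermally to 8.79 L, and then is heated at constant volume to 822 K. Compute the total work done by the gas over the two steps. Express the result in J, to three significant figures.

Step 1 (isothermal): W = P₁V₁ ln(V₂/V₁) = (12040) ln(8.79/20) = -9898 J.
Step 2 (isochoric): W = 0 (constant volume).
W_total = -9898 + 0 = -9898 J.

W_total ≈ -9900 J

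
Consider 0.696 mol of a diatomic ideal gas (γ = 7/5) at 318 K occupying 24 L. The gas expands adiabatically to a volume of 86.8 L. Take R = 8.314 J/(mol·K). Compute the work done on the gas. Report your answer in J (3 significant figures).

Adiabatic: TV^(γ−1) = const with γ = 7/5.
T₂ = T₁ (V₁/V₂)^(γ−1) = 318 × (24/86.8)^0.4 = 318 × 0.598 = 190.2 K.
W_by = nCᵥ(T₁ − T₂) = (0.696)(20.79)(318 − 190.2) = 1849 J.
Work on gas = −W_by = -1849 J.

W ≈ -1850 J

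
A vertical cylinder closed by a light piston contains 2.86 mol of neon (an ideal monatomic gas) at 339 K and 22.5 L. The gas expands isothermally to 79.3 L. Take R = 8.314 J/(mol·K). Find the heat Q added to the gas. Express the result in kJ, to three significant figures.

Q ≈ 10.2 kJ

Isothermal ⇒ ΔU = 0, so Q = W = nRT ln(V₂/V₁).
Q = (2.86)(8.314)(339) ln(79.3/22.5) = 8061 × 1.26 = 10154 J.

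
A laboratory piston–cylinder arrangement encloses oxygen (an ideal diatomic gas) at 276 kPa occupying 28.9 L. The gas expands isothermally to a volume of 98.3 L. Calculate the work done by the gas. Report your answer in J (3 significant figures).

Isothermal: W = nRT ln(V₂/V₁) = P₁V₁ ln(V₂/V₁).
P₁V₁ = (276 kPa)(28.9 L) = 7976 J.
W = 7976 × ln(98.3/28.9) = 7976 × 1.224
W_by_gas = 9765 J.

W ≈ 9760 J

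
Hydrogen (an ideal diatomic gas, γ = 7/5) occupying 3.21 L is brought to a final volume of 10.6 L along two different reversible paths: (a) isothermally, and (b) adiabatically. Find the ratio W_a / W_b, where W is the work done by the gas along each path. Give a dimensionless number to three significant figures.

W_a / W_b ≈ 1.26

Path (a) isothermal: W = P₁V₁ ln(V₂/V₁) → W_a/(P₁V₁) = 1.195.
Path (b) adiabatic: W = P₁V₁(1 − (V₁/V₂)^(γ−1))/(γ−1) → W_b/(P₁V₁) = 0.9497.
W_a / W_b = 1.195 / 0.9497 = 1.258.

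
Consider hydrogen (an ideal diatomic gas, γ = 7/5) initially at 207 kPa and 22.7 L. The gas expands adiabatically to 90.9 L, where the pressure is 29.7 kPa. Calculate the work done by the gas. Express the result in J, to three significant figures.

Adiabatic: W = (P₁V₁ − P₂V₂)/(γ − 1) with γ = 7/5.
P₁V₁ = 4699 J, P₂V₂ = 2700 J.
W = (4699 − 2700) / 0.4 = 4998 J.

W ≈ 5000 J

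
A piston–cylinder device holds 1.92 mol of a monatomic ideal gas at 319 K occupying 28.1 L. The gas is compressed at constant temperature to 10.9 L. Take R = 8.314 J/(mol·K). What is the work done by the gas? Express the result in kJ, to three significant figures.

Isothermal: W = nRT ln(V₂/V₁).
W = (1.92)(8.314)(319) × ln(10.9/28.1)
  = 5092 × -0.947
W_by_gas = -4822 J.

W ≈ -4.82 kJ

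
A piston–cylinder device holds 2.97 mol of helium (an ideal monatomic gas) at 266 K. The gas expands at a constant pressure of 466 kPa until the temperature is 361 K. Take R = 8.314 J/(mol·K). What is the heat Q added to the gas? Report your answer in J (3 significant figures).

Q ≈ 5860 J

Isobaric: W = nRΔT = (2.97)(8.314)(95) = 2346 J.
ΔU = nCᵥΔT with Cᵥ = 3R/2: ΔU = (2.97)(12.47)(95) = 3519 J.
Q = ΔU + W = 3519 + 2346 = 5864 J.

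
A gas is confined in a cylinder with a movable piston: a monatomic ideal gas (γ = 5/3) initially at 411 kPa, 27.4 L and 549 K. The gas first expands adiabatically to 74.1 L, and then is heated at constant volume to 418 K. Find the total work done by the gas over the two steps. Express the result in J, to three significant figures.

W_total ≈ 8190 J

Step 1 (adiabatic): W = (P₁V₁ − P₂V₂)/(γ−1) = (11261 − 5802)/0.667 = 8190 J.
Step 2 (isochoric): W = 0 (constant volume).
W_total = 8190 + 0 = 8190 J.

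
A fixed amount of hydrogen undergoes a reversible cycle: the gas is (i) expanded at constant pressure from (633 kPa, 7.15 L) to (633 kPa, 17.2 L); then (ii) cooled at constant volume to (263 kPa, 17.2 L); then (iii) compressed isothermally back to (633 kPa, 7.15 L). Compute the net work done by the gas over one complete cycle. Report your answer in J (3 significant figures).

Leg (i): W = PΔV = (633)(17.2 − 7.15) = 6362 J.
Leg (ii): W = 0.
Leg (iii): W = PᵢVᵢ ln(V_f/Vᵢ) = (4524) ln(7.15/17.2) = -3971 J.
W_net = 6362 − 3971 = 2391 J.

W_net ≈ 2390 J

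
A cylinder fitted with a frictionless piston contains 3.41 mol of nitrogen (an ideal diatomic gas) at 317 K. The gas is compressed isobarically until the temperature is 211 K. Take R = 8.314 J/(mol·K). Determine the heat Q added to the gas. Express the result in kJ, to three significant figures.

Q ≈ -10.5 kJ

Isobaric: W = nRΔT = (3.41)(8.314)(-106) = -3005 J.
ΔU = nCᵥΔT with Cᵥ = 5R/2: ΔU = (3.41)(20.79)(-106) = -7513 J.
Q = ΔU + W = -7513 − 3005 = -10518 J.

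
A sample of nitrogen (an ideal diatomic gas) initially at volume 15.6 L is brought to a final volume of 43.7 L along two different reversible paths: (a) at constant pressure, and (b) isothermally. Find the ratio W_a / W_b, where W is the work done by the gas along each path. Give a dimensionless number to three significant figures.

W_a / W_b ≈ 1.75

Path (a) isobaric: W = P₁(V₂ − V₁) → W_a/(P₁V₁) = 1.801.
Path (b) isothermal: W = P₁V₁ ln(V₂/V₁) → W_b/(P₁V₁) = 1.03.
W_a / W_b = 1.801 / 1.03 = 1.749.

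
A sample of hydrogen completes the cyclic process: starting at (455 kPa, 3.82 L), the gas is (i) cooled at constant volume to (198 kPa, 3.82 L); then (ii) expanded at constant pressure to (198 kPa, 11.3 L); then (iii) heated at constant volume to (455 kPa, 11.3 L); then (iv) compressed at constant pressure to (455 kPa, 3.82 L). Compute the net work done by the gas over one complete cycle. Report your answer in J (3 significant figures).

Constant-volume legs do no work.
W(ii) = (198)(11.3 − 3.82) = 1481 J; W(iv) = (455)(3.82 − 11.3) = -3403 J.
W_net = 1481 − 3403 = -1922 J (the counter-clockwise enclosed area).

W_net ≈ -1920 J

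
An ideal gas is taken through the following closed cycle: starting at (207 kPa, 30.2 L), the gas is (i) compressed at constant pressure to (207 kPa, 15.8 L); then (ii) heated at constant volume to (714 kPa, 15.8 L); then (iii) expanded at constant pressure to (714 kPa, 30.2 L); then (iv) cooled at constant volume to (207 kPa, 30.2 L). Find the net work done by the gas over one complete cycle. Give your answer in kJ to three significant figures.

W_net ≈ 7.30 kJ

Constant-volume legs do no work.
W(i) = (207)(15.8 − 30.2) = -2981 J; W(iii) = (714)(30.2 − 15.8) = 10282 J.
W_net = -2981 + 10282 = 7301 J (the clockwise enclosed area).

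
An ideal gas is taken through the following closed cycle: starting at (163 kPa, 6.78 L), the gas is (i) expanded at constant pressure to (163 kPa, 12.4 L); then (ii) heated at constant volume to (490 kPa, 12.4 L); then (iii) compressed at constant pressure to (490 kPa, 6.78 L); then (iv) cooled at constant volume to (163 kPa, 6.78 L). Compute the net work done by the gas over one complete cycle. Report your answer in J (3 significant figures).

Constant-volume legs do no work.
W(i) = (163)(12.4 − 6.78) = 916.1 J; W(iii) = (490)(6.78 − 12.4) = -2754 J.
W_net = 916.1 − 2754 = -1838 J (the counter-clockwise enclosed area).

W_net ≈ -1840 J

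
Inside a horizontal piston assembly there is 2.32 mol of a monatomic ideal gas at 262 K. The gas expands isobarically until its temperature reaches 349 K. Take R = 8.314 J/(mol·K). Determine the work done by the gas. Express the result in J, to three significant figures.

Isobaric: W = P ΔV = nR ΔT.
W = (2.32)(8.314)(349 − 262) = 1678 J.

W ≈ 1680 J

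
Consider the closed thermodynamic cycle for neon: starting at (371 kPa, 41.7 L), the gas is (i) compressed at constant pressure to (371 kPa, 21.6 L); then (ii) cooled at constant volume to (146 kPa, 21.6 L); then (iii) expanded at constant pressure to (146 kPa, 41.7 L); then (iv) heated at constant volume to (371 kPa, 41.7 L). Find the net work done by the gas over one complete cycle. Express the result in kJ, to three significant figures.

W_net ≈ -4.52 kJ

Constant-volume legs do no work.
W(i) = (371)(21.6 − 41.7) = -7457 J; W(iii) = (146)(41.7 − 21.6) = 2935 J.
W_net = -7457 + 2935 = -4522 J (the counter-clockwise enclosed area).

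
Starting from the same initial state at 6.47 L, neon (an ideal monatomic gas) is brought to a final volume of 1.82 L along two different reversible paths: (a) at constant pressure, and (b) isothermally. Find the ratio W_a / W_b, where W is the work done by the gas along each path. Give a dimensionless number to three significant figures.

W_a / W_b ≈ 0.567

Path (a) isobaric: W = P₁(V₂ − V₁) → W_a/(P₁V₁) = -0.7187.
Path (b) isothermal: W = P₁V₁ ln(V₂/V₁) → W_b/(P₁V₁) = -1.268.
W_a / W_b = -0.7187 / -1.268 = 0.5666.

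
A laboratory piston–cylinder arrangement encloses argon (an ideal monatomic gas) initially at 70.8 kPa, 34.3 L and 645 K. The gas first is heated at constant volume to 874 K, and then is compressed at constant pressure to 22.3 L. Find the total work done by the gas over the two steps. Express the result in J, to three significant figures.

Step 1 (isochoric): W = 0 (constant volume).
After step 1: P = 95.94 kPa (V unchanged).
Step 2 (isobaric): W = PΔV = (95.94 kPa)(22.3 − 34.3 L) = -1151 J.
W_total = 0 − 1151 = -1151 J.

W_total ≈ -1150 J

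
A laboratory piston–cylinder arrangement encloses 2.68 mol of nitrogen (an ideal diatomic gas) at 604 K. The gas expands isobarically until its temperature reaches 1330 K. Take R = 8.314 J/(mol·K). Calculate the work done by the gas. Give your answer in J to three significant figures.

W ≈ 16200 J

Isobaric: W = P ΔV = nR ΔT.
W = (2.68)(8.314)(1330 − 604) = 16176 J.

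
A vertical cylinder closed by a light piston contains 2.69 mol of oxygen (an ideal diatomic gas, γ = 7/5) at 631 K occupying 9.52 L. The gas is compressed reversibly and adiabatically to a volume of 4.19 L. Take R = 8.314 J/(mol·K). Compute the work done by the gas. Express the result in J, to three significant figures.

Adiabatic: TV^(γ−1) = const with γ = 7/5.
T₂ = T₁ (V₁/V₂)^(γ−1) = 631 × (9.52/4.19)^0.4 = 631 × 1.389 = 876.2 K.
W_by = nCᵥ(T₁ − T₂) = (2.69)(20.79)(631 − 876.2) = -13709 J.

W ≈ -13700 J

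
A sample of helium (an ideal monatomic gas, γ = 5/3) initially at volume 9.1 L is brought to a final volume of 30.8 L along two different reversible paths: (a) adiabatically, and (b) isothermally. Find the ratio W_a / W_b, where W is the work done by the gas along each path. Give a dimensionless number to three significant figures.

W_a / W_b ≈ 0.685

Path (a) adiabatic: W = P₁V₁(1 − (V₁/V₂)^(γ−1))/(γ−1) → W_a/(P₁V₁) = 0.8346.
Path (b) isothermal: W = P₁V₁ ln(V₂/V₁) → W_b/(P₁V₁) = 1.219.
W_a / W_b = 0.8346 / 1.219 = 0.6845.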